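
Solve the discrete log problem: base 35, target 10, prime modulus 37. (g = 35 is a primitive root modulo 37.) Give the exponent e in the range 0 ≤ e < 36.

24

Successive powers of 35 modulo 37:
  35^0=1  35^1=35  35^2=4  35^3=29  35^4=16  35^5=5
  35^6=27  35^7=20  35^8=34  35^9=6  35^10=25  35^11=24
  35^12=26  35^13=22  35^14=30  35^15=14  35^16=9  35^17=19
  35^18=36  35^19=2  35^20=33  35^21=8  35^22=21  35^23=32
  35^24=10
So 35^24 ≡ 10 (mod 37), giving e = 24.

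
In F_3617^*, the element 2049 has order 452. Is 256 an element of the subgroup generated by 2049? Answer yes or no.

yes

256 ∈ ⟨2049⟩ iff 256^452 ≡ 1 (mod 3617), since |⟨2049⟩| = 452.
256^452 mod 3617 = 1.
Since 1 = 1, 256 lies in the subgroup.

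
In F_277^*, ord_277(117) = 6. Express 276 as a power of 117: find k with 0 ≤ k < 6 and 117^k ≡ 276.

3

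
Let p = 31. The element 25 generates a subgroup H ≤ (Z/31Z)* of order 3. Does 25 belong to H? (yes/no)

yes

⟨25⟩ has order 3; its elements mod 31 are {1, 5, 25}.
25 is in this set.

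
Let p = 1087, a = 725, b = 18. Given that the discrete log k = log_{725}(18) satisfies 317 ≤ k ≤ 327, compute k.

Compute 725^317 mod 1087 = 1019, then multiply by 725 repeatedly:
  725^317=1019  725^318=702  725^319=234  725^320=78  725^321=26
  725^322=371  725^323=486  725^324=162  725^325=54  725^326=18
Found 18 at exponent 326.

326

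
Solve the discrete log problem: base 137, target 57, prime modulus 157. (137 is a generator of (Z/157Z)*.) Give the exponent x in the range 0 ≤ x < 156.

122

Baby-step giant-step with m = ceil(sqrt(156)) = 13.
Baby table (137^j mod 157 for j=0..12):
  0:1  1:137  2:86  3:7  4:17  5:131  6:49  7:119
  8:132  9:29  10:48  11:139  12:46
Giant step factor: 137^(-13) ≡ 50 (mod 157).
Scan 57·50^i mod 157 for i = 0, 1, …:
  i=0: 57   i=1: 24   i=2: 101   i=3: 26
  i=4: 44   i=5: 2   i=6: 100   i=7: 133
  i=8: 56   i=9: 131
Match at i=9, j=5: x = 9·13 + 5 = 122.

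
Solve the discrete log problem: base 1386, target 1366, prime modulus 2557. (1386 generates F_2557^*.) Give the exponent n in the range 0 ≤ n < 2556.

Baby-step giant-step with m = ceil(sqrt(2556)) = 51.
Baby table (1386^j mod 2557 for j=0..50):
  0:1  1:1386  2:689  3:1193  4:1676  5:1180  6:1557  7:2451
  8:1390  9:1119  10:1392  11:1334  12:213  13:1163  14:1008  15:966
  16:1565  17:754  18:1788  19:435  20:2015  21:546  22:2441  23:315
  24:1900  25:2247  26:2473  27:1198  28:935  29:2068  30:2408  31:603
  32:2176  33:1233  34:862  35:613  36:694  37:452  38:7  39:2031
  40:2266  41:680  42:1504  43:589  44:671  45:1815  46:2059  47:162
  48:2073  49:1667  50:1491
Giant step factor: 1386^(-51) ≡ 1507 (mod 2557).
Scan 1366·1507^i mod 2557 for i = 0, 1, …:
  i=0: 1366   i=1: 177   i=2: 811   i=3: 2488
  i=4: 854   i=5: 807   i=6: 1574   i=7: 1679
  i=8: 1380   i=9: 819     …   i=48: 1664
  i=49: 1788
Match at i=49, j=18: n = 49·51 + 18 = 2517.

2517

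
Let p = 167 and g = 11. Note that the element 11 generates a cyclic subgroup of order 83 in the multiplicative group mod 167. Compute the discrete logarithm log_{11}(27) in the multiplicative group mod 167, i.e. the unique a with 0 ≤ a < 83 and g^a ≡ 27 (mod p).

Successive powers of 11 modulo 167:
  11^0=1  11^1=11  11^2=121  11^3=162  11^4=112  11^5=63
  11^6=25  11^7=108  11^8=19  11^9=42  11^10=128  11^11=72
  11^12=124  11^13=28  11^14=141  11^15=48  11^16=27
So 11^16 ≡ 27 (mod 167), giving a = 16.

16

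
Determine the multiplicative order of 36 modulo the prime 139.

The order of 36 must divide p − 1 = 138 = 2 · 3 · 23.
Divisors: 1, 2, 3, 6, 23, 46, 69, 138.
Check each in increasing order: 36^1 ≡ 36;  36^2 ≡ 45;  36^3 ≡ 91;  36^6 ≡ 80;  36^23 ≡ 1.
Smallest exponent giving 1 is 23.

23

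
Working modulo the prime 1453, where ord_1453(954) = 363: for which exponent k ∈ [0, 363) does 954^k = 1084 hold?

Baby-step giant-step with m = ceil(sqrt(363)) = 20.
Baby table (954^j mod 1453 for j=0..19):
  0:1  1:954  2:538  3:343  4:297  5:3  6:1409  7:161
  8:1029  9:891  10:9  11:1321  12:483  13:181  14:1220  15:27
  16:1057  17:1449  18:543  19:754
Giant step factor: 954^(-20) ≡ 1166 (mod 1453).
Scan 1084·1166^i mod 1453 for i = 0, 1, …:
  i=0: 1084   i=1: 1287   i=2: 1146   i=3: 929
  i=4: 729   i=5: 9
Match at i=5, j=10: k = 5·20 + 10 = 110.

110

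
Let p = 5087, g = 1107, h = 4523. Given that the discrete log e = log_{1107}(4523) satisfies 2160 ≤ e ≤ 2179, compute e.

Compute 1107^2160 mod 5087 = 2792, then multiply by 1107 repeatedly:
  1107^2160=2792  1107^2161=2935  1107^2162=3539  1107^2163=683  1107^2164=3205
  1107^2165=2296  1107^2166=3259  1107^2167=1030  1107^2168=722  1107^2169=595
  1107^2170=2442  1107^2171=2097  1107^2172=1707  1107^2173=2372  1107^2174=912
  1107^2175=2358  1107^2176=675  1107^2177=4523
Found 4523 at exponent 2177.

2177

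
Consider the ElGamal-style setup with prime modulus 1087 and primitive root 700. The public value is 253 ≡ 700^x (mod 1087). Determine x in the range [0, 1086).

498

Baby-step giant-step with m = ceil(sqrt(1086)) = 33.
Baby table (700^j mod 1087 for j=0..32):
  0:1  1:700  2:850  3:411  4:732  5:423  6:436  7:840
  8:1020  9:928  10:661  11:725  12:958  13:1008  14:137  15:244
  16:141  17:870  18:280  19:340  20:1034  21:945  22:604  23:1044
  24:336  25:408  26:806  27:47  28:290  29:818  30:838  31:707
  32:315
Giant step factor: 700^(-33) ≡ 27 (mod 1087).
Scan 253·27^i mod 1087 for i = 0, 1, …:
  i=0: 253   i=1: 309   i=2: 734   i=3: 252
  i=4: 282   i=5: 5   i=6: 135   i=7: 384
  i=8: 585   i=9: 577     …   i=14: 136
  i=15: 411
Match at i=15, j=3: x = 15·33 + 3 = 498.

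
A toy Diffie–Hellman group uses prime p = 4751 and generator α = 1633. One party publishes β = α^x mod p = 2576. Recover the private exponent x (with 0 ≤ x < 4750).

1253

Baby-step giant-step with m = ceil(sqrt(4750)) = 69.
Baby table (1633^j mod 4751 for j=0..68):
  0:1  1:1633  2:1378  3:3051  4:3235  5:4394  6:1392  7:2158
  8:3523  9:4349  10:3923  11:1911  12:4007  13:1304  14:984  15:1034
  16:1917  17:4303  18:70  19:286  20:1440  21:4526  22:3153  23:3516
  24:2420  25:3779  26:4309  27:366  28:3803  29:742  30:181  31:1011
  32:2366  33:1115  34:1162  35:1897  36:149  37:1016  38:1029  39:3254
  40:2164  41:3819  42:3115  43:3225  44:2317  45:1865  46:154  47:4430
  48:3168  49:4256  50:4086  51:2034  52:573  53:4513  54:928  55:4606
  56:765  57:4483  58:4199  59:1274  60:4255  61:2453  62:656  63:2273
  64:1278  65:1285  66:3214  67:3358  68:960
Giant step factor: 1633^(-69) ≡ 3199 (mod 4751).
Scan 2576·3199^i mod 4751 for i = 0, 1, …:
  i=0: 2576   i=1: 2390   i=2: 1251   i=3: 1607
  i=4: 211   i=5: 347   i=6: 3070   i=7: 613
  i=8: 3575   i=9: 768     …   i=17: 3161
  i=18: 1911
Match at i=18, j=11: x = 18·69 + 11 = 1253.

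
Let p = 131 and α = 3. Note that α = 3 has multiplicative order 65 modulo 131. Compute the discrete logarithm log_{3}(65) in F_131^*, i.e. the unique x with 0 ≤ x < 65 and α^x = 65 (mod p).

Baby-step giant-step with m = ceil(sqrt(65)) = 9.
Baby table (3^j mod 131 for j=0..8):
  0:1  1:3  2:9  3:27  4:81  5:112  6:74  7:91
  8:11
Giant step factor: 3^(-9) ≡ 4 (mod 131).
Scan 65·4^i mod 131 for i = 0, 1, …:
  i=0: 65   i=1: 129   i=2: 123   i=3: 99
  i=4: 3
Match at i=4, j=1: x = 4·9 + 1 = 37.

37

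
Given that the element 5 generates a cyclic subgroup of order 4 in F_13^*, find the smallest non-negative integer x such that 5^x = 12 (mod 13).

2

Successive powers of 5 modulo 13:
  5^0=1  5^1=5  5^2=12
So 5^2 ≡ 12 (mod 13), giving x = 2.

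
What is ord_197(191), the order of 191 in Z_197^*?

The order of 191 must divide p − 1 = 196 = 2^2 · 7^2.
Divisors: 1, 2, 4, 7, 14, 28, 49, 98, 196.
Check each in increasing order: 191^1 ≡ 191;  191^2 ≡ 36;  191^4 ≡ 114;  191^7 ≡ 1.
Smallest exponent giving 1 is 7.

7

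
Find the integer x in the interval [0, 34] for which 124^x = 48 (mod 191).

4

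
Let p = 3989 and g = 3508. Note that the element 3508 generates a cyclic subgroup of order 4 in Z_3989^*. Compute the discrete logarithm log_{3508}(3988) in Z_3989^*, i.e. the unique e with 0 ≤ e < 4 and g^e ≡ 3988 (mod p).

Successive powers of 3508 modulo 3989:
  3508^0=1  3508^1=3508  3508^2=3988
So 3508^2 ≡ 3988 (mod 3989), giving e = 2.

2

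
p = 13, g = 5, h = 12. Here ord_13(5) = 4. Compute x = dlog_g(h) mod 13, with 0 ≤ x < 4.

2

Successive powers of 5 modulo 13:
  5^0=1  5^1=5  5^2=12
So 5^2 ≡ 12 (mod 13), giving x = 2.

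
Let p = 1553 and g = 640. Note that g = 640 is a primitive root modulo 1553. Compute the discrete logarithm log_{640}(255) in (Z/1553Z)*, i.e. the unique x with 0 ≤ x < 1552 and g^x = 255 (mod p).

155

Baby-step giant-step with m = ceil(sqrt(1552)) = 40.
Baby table (640^j mod 1553 for j=0..39):
  0:1  1:640  2:1161  3:706  4:1470  5:1235  6:1476  7:416
  8:677  9:1546  10:179  11:1191  12:1270  13:581  14:673  15:539
  16:194  17:1473  18:49  19:300  20:981  21:428  22:592  23:1501
  24:886  25:195  26:560  27:1210  28:1006  29:898  30:110  31:515
  32:364  33:10  34:188  35:739  36:848  37:723  38:1479  39:783
Giant step factor: 640^(-40) ≡ 1248 (mod 1553).
Scan 255·1248^i mod 1553 for i = 0, 1, …:
  i=0: 255   i=1: 1428   i=2: 853   i=3: 739
Match at i=3, j=35: x = 3·40 + 35 = 155.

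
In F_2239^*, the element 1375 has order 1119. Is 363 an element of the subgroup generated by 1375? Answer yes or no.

no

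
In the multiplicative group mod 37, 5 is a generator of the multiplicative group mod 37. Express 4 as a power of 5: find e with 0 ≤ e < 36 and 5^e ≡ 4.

Successive powers of 5 modulo 37:
  5^0=1  5^1=5  5^2=25  5^3=14  5^4=33  5^5=17
  5^6=11  5^7=18  5^8=16  5^9=6  5^10=30  5^11=2
  5^12=10  5^13=13  5^14=28  5^15=29  5^16=34  5^17=22
  5^18=36  5^19=32  5^20=12  5^21=23  5^22=4
So 5^22 ≡ 4 (mod 37), giving e = 22.

22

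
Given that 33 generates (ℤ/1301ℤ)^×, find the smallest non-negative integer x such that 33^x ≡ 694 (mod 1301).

944

Baby-step giant-step with m = ceil(sqrt(1300)) = 37.
Baby table (33^j mod 1301 for j=0..36):
  0:1  1:33  2:1089  3:810  4:710  5:12  6:396  7:58
  8:613  9:714  10:144  11:849  12:696  13:851  14:762  15:427
  16:1081  17:546  18:1105  19:37  20:1221  21:1263  22:47  23:250
  24:444  25:341  26:845  27:564  28:398  29:124  30:189  31:1033
  32:263  33:873  34:187  35:967  36:687
Giant step factor: 33^(-37) ≡ 364 (mod 1301).
Scan 694·364^i mod 1301 for i = 0, 1, …:
  i=0: 694   i=1: 222   i=2: 146   i=3: 1104
  i=4: 1148   i=5: 251   i=6: 294   i=7: 334
  i=8: 583   i=9: 149     …   i=24: 983
  i=25: 37
Match at i=25, j=19: x = 25·37 + 19 = 944.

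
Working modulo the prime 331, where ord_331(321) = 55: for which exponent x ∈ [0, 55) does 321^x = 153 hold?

Baby-step giant-step with m = ceil(sqrt(55)) = 8.
Baby table (321^j mod 331 for j=0..7):
  0:1  1:321  2:100  3:324  4:70  5:293  6:49  7:172
Giant step factor: 321^(-8) ≡ 56 (mod 331).
Scan 153·56^i mod 331 for i = 0, 1, …:
  i=0: 153   i=1: 293
Match at i=1, j=5: x = 1·8 + 5 = 13.

13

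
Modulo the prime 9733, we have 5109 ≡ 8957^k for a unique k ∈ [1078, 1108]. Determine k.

Compute 8957^1078 mod 9733 = 9079, then multiply by 8957 repeatedly:
  8957^1078=9079  8957^1079=1388  8957^1080=3275  8957^1081=8646  8957^1082=6474
  8957^1083=8137  8957^1084=2405  8957^1085=2456  8957^1086=1812  8957^1087=5173
  8957^1088=5481  8957^1089=65  8957^1090=7958  8957^1091=5047  8957^1092=5927
  8957^1093=4357  8957^1094=6052  8957^1095=4687  8957^1096=3030  8957^1097=4106
  8957^1098=6168  8957^1099=2268  8957^1100=1705  8957^1101=608  8957^1102=5109
Found 5109 at exponent 1102.

1102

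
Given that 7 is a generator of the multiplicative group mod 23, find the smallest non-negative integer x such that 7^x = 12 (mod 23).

Successive powers of 7 modulo 23:
  7^0=1  7^1=7  7^2=3  7^3=21  7^4=9  7^5=17
  7^6=4  7^7=5  7^8=12
So 7^8 ≡ 12 (mod 23), giving x = 8.

8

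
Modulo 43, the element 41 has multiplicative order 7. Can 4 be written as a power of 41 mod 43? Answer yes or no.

yes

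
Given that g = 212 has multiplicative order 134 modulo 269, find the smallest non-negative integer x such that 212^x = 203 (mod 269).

43

Baby-step giant-step with m = ceil(sqrt(134)) = 12.
Baby table (212^j mod 269 for j=0..11):
  0:1  1:212  2:21  3:148  4:172  5:149  6:115  7:170
  8:263  9:73  10:143  11:188
Giant step factor: 212^(-12) ≡ 214 (mod 269).
Scan 203·214^i mod 269 for i = 0, 1, …:
  i=0: 203   i=1: 133   i=2: 217   i=3: 170
Match at i=3, j=7: x = 3·12 + 7 = 43.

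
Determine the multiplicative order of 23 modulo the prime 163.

18

The order of 23 must divide p − 1 = 162 = 2 · 3^4.
Divisors: 1, 2, 3, 6, 9, 18, 27, 54, 81, 162.
Check each in increasing order: 23^1 ≡ 23;  23^2 ≡ 40;  23^3 ≡ 105;  23^6 ≡ 104;  23^9 ≡ 162;  23^18 ≡ 1.
Smallest exponent giving 1 is 18.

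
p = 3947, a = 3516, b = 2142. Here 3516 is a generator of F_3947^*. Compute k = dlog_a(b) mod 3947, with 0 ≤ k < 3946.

734

Baby-step giant-step with m = ceil(sqrt(3946)) = 63.
Baby table (3516^j mod 3947 for j=0..62):
  0:1  1:3516  2:252  3:1904  4:352  5:2221  6:1870  7:3165
  8:1547  9:286  10:3038  11:1026  12:3805  13:1997  14:3686  15:1975
  16:1327  17:378  18:2856  19:528  20:1358  21:2805  22:2774  23:347
  24:429  25:610  26:1539  27:3734  28:1022  29:1582  30:989  31:17
  32:567  33:337  34:792  35:2037  36:2234  37:214  38:2494  39:2617
  40:915  41:335  42:1654  43:1533  44:2373  45:3457  46:1999  47:2824
  48:2479  49:1188  50:1082  51:3351  52:321  53:3741  54:1952  55:3346
  56:2476  57:2481  58:326  59:1586  60:3212  61:1025  62:289
Giant step factor: 3516^(-63) ≡ 95 (mod 3947).
Scan 2142·95^i mod 3947 for i = 0, 1, …:
  i=0: 2142   i=1: 2193   i=2: 3091   i=3: 1567
  i=4: 2826   i=5: 74   i=6: 3083   i=7: 807
  i=8: 1672   i=9: 960   i=10: 419   i=11: 335
Match at i=11, j=41: k = 11·63 + 41 = 734.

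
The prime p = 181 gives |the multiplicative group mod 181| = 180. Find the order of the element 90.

180

The order of 90 must divide p − 1 = 180 = 2^2 · 3^2 · 5.
Divisors: 1, 2, 3, 4, 5, 6, 9, 10, 12, 15, 18, 20, 30, 36, 45, 60, 90, 180.
Check each in increasing order: 90^1 ≡ 90;  90^2 ≡ 136;  90^3 ≡ 113;  90^4 ≡ 34;  90^5 ≡ 164;  90^6 ≡ 99;  90^9 ≡ 146;  90^10 ≡ 108;  90^12 ≡ 27;  90^15 ≡ 155;  90^18 ≡ 139;  90^20 ≡ 80;  90^30 ≡ 133;  90^36 ≡ 135;  90^45 ≡ 162;  90^60 ≡ 132;  90^90 ≡ 180;  90^180 ≡ 1.
Smallest exponent giving 1 is 180.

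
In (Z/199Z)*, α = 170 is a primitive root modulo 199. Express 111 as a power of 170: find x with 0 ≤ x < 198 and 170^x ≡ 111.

102

Baby-step giant-step with m = ceil(sqrt(198)) = 15.
Baby table (170^j mod 199 for j=0..14):
  0:1  1:170  2:45  3:88  4:35  5:179  6:182  7:95
  8:31  9:96  10:2  11:141  12:90  13:176  14:70
Giant step factor: 170^(-15) ≡ 194 (mod 199).
Scan 111·194^i mod 199 for i = 0, 1, …:
  i=0: 111   i=1: 42   i=2: 188   i=3: 55
  i=4: 123   i=5: 181   i=6: 90
Match at i=6, j=12: x = 6·15 + 12 = 102.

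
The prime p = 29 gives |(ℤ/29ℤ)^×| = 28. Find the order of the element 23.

7

The order of 23 must divide p − 1 = 28 = 2^2 · 7.
Divisors: 1, 2, 4, 7, 14, 28.
Check each in increasing order: 23^1 ≡ 23;  23^2 ≡ 7;  23^4 ≡ 20;  23^7 ≡ 1.
Smallest exponent giving 1 is 7.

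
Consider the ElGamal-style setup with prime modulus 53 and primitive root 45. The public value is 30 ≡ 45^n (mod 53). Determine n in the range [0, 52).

13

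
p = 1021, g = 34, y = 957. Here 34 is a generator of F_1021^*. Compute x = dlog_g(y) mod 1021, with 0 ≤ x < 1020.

672

Baby-step giant-step with m = ceil(sqrt(1020)) = 32.
Baby table (34^j mod 1021 for j=0..31):
  0:1  1:34  2:135  3:506  4:868  5:924  6:786  7:178
  8:947  9:547  10:220  11:333  12:91  13:31  14:33  15:101
  16:371  17:362  18:56  19:883  20:413  21:769  22:621  23:694
  24:113  25:779  26:961  27:2  28:68  29:270  30:1012  31:715
Giant step factor: 34^(-32) ≡ 921 (mod 1021).
Scan 957·921^i mod 1021 for i = 0, 1, …:
  i=0: 957   i=1: 274   i=2: 167   i=3: 657
  i=4: 665   i=5: 886   i=6: 227   i=7: 783
  i=8: 317   i=9: 972     …   i=20: 827
  i=21: 1
Match at i=21, j=0: x = 21·32 + 0 = 672.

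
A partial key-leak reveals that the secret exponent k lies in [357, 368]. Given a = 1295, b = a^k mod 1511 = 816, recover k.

360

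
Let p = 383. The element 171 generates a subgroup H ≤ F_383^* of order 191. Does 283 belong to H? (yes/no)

no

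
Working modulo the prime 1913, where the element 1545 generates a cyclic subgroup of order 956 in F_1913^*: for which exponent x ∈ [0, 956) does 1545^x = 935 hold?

697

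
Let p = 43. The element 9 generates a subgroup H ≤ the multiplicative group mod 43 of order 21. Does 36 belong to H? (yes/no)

36 ∈ ⟨9⟩ iff 36^21 ≡ 1 (mod 43), since |⟨9⟩| = 21.
36^21 mod 43 = 1.
Since 1 = 1, 36 lies in the subgroup.

yes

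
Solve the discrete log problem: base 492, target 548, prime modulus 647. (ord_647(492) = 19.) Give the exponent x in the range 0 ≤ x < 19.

9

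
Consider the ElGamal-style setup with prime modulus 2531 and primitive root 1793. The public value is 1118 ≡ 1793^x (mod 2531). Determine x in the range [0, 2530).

1995

Baby-step giant-step with m = ceil(sqrt(2530)) = 51.
Baby table (1793^j mod 2531 for j=0..50):
  0:1  1:1793  2:479  3:838  4:1651  5:1504  6:1157  7:1612
  8:2445  9:193  10:1833  11:1331  12:2281  13:2268  14:1738  15:573
  16:2334  17:1119  18:1815  19:1960  20:1252  21:2370  22:2392  23:1342
  24:1756  25:2475  26:832  27:1017  28:1161  29:1191  30:1830  31:1014
  32:844  33:2285  34:1847  35:1123  36:1394  37:1345  38:2073  39:1381
  40:815  41:908  42:611  43:2131  44:1604  45:756  46:1423  47:191
  48:778  49:373  50:605
Giant step factor: 1793^(-51) ≡ 164 (mod 2531).
Scan 1118·164^i mod 2531 for i = 0, 1, …:
  i=0: 1118   i=1: 1120   i=2: 1448   i=3: 2089
  i=4: 911   i=5: 75   i=6: 2176   i=7: 2524
  i=8: 1383   i=9: 1553     …   i=38: 825
  i=39: 1157
Match at i=39, j=6: x = 39·51 + 6 = 1995.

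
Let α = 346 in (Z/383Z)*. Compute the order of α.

191

The order of 346 must divide p − 1 = 382 = 2 · 191.
Divisors: 1, 2, 191, 382.
Check each in increasing order: 346^1 ≡ 346;  346^2 ≡ 220;  346^191 ≡ 1.
Smallest exponent giving 1 is 191.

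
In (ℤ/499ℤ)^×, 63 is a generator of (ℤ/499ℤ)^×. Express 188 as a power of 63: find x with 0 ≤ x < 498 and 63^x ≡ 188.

Baby-step giant-step with m = ceil(sqrt(498)) = 23.
Baby table (63^j mod 499 for j=0..22):
  0:1  1:63  2:476  3:48  4:30  5:393  6:308  7:442
  8:401  9:313  10:258  11:286  12:54  13:408  14:255  15:97
  16:123  17:264  18:165  19:415  20:197  21:435  22:459
Giant step factor: 63^(-23) ≡ 479 (mod 499).
Scan 188·479^i mod 499 for i = 0, 1, …:
  i=0: 188   i=1: 232   i=2: 350   i=3: 485
  i=4: 280   i=5: 388   i=6: 224   i=7: 11
  i=8: 279   i=9: 408
Match at i=9, j=13: x = 9·23 + 13 = 220.

220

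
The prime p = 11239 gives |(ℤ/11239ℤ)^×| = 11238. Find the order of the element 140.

The order of 140 must divide p − 1 = 11238 = 2 · 3 · 1873.
Divisors: 1, 2, 3, 6, 1873, 3746, 5619, 11238.
Check each in increasing order: 140^1 ≡ 140;  140^2 ≡ 8361;  140^3 ≡ 1684;  140^6 ≡ 3628;  140^1873 ≡ 5673;  140^3746 ≡ 5672;  140^5619 ≡ 11238;  140^11238 ≡ 1.
Smallest exponent giving 1 is 11238.

11238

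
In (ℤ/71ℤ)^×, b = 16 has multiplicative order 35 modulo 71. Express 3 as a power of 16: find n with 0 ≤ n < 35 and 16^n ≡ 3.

4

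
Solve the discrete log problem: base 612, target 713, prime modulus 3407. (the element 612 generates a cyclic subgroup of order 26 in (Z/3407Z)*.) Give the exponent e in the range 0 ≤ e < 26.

Successive powers of 612 modulo 3407:
  612^0=1  612^1=612  612^2=3181  612^3=1375  612^4=3378  612^5=2694
  612^6=3147  612^7=1009  612^8=841  612^9=235  612^10=726  612^11=1402
  612^12=2867  612^13=3406  612^14=2795  612^15=226  612^16=2032  612^17=29
  612^18=713
So 612^18 ≡ 713 (mod 3407), giving e = 18.

18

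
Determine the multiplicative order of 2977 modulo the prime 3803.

1901

The order of 2977 must divide p − 1 = 3802 = 2 · 1901.
Divisors: 1, 2, 1901, 3802.
Check each in increasing order: 2977^1 ≡ 2977;  2977^2 ≡ 1539;  2977^1901 ≡ 1.
Smallest exponent giving 1 is 1901.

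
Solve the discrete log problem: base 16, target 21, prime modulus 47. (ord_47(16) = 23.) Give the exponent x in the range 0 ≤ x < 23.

2

Successive powers of 16 modulo 47:
  16^0=1  16^1=16  16^2=21
So 16^2 ≡ 21 (mod 47), giving x = 2.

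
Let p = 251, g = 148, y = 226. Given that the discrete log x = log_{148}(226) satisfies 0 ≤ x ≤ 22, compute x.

Compute 148^0 mod 251 = 1, then multiply by 148 repeatedly:
  148^0=1  148^1=148  148^2=67  148^3=127  148^4=222
  148^5=226
Found 226 at exponent 5.

5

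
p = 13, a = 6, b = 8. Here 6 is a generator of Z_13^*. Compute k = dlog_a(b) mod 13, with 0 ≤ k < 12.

3

Successive powers of 6 modulo 13:
  6^0=1  6^1=6  6^2=10  6^3=8
So 6^3 ≡ 8 (mod 13), giving k = 3.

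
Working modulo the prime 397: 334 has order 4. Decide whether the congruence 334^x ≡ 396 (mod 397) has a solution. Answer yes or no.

396 ∈ ⟨334⟩ iff 396^4 ≡ 1 (mod 397), since |⟨334⟩| = 4.
396^4 mod 397 = 1.
Since 1 = 1, 396 lies in the subgroup.

yes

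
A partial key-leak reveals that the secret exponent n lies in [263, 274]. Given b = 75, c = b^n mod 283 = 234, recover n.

Compute 75^263 mod 283 = 98, then multiply by 75 repeatedly:
  75^263=98  75^264=275  75^265=249  75^266=280  75^267=58
  75^268=105  75^269=234
Found 234 at exponent 269.

269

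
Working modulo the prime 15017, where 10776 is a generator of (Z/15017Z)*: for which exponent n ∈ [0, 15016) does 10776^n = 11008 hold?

Baby-step giant-step with m = ceil(sqrt(15016)) = 123.
Baby table (10776^j mod 15017 for j=0..122):
  0:1  1:10776  2:10732  3:2115  4:10451  5:7493  6:13176  7:13858
  8:4760  9:10705  10:11503  11:6010  12:10456  13:1305  14:6768  15:9416
  16:11964  17:3119  18:2298  19:215  20:4222  21:9779  22:4215  23:9432
  24:4176  25:9644  26:6104  27:2244  28:3974  29:10357  30:688  31:10507
  32:10269  33:13488  34:12162  35:4353  36:9837  37:13526  38:1174  39:6710
  40:105  41:5205  42:585  43:11837  44:1114  45:5881  46:1916  47:13458
  48:4239  49:12767  50:6455  51:336  52:1639  53:1872  54:4841  55:12575
  56:9809  57:12138  58:1018  59:7558  60:7817  61:5639  62:7082  63:14255
  64:2987  65:6481  66:10206  67:10365  68:11811  69:6261  70:12172  71:6994
  72:12038  73:4642  74:565  75:6555  76:11729  77:8632  78:3134  79:13768
  80:11025  81:5913  82:1357  83:11491  84:11851  85:1808  86:5959  87:1492
  88:9602  89:4022  90:2010  91:5246  92:6908  93:1339  94:12744  95:13896
  96:8789  97:13062  98:1771  99:12706  100:9867  101:6432  102:7777  103:10092
  104:13295  105:4740  106:5423  107:7101  108:8761  109:11674  110:1615  111:13554
  112:2562  113:6866  114:14274  115:12510  116:151  117:5340  118:13713  119:4008
  120:1316  121:5168  122:7332
Giant step factor: 10776^(-123) ≡ 9227 (mod 15017).
Scan 11008·9227^i mod 15017 for i = 0, 1, …:
  i=0: 11008   i=1: 10845   i=2: 8544   i=3: 11255
  i=4: 7330   i=5: 12359   i=6: 12412   i=7: 5882
  i=8: 1776   i=9: 3605     …   i=99: 14612
  i=100: 2298
Match at i=100, j=18: n = 100·123 + 18 = 12318.

12318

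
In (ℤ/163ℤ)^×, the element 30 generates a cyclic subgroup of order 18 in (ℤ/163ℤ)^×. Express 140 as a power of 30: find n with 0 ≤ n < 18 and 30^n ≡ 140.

16

Successive powers of 30 modulo 163:
  30^0=1  30^1=30  30^2=85  30^3=105  30^4=53  30^5=123
  30^6=104  30^7=23  30^8=38  30^9=162  30^10=133  30^11=78
  30^12=58  30^13=110  30^14=40  30^15=59  30^16=140
So 30^16 ≡ 140 (mod 163), giving n = 16.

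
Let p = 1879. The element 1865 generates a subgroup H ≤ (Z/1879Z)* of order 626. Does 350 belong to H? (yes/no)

no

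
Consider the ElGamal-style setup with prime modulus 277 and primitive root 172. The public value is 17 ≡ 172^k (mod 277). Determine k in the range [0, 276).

43

Baby-step giant-step with m = ceil(sqrt(276)) = 17.
Baby table (172^j mod 277 for j=0..16):
  0:1  1:172  2:222  3:235  4:255  5:94  6:102  7:93
  8:207  9:148  10:249  11:170  12:155  13:68  14:62  15:138
  16:191
Giant step factor: 172^(-17) ≡ 272 (mod 277).
Scan 17·272^i mod 277 for i = 0, 1, …:
  i=0: 17   i=1: 192   i=2: 148
Match at i=2, j=9: k = 2·17 + 9 = 43.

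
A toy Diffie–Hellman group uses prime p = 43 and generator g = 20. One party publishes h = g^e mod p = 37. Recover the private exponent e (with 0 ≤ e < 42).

Successive powers of 20 modulo 43:
  20^0=1  20^1=20  20^2=13  20^3=2  20^4=40  20^5=26
  20^6=4  20^7=37
So 20^7 ≡ 37 (mod 43), giving e = 7.

7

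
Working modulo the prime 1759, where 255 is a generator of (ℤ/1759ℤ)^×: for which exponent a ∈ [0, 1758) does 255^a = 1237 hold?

Baby-step giant-step with m = ceil(sqrt(1758)) = 42.
Baby table (255^j mod 1759 for j=0..41):
  0:1  1:255  2:1701  3:1041  4:1605  5:1187  6:137  7:1514
  8:849  9:138  10:10  11:791  12:1179  13:1615  14:219  15:1316
  16:1370  17:1068  18:1454  19:1380  20:100  21:874  22:1236  23:319
  24:431  25:847  26:1387  27:126  28:468  29:1487  30:1000  31:1704
  32:47  33:1431  34:792  35:1434  36:1557  37:1260  38:1162  39:798
  40:1205  41:1209
Giant step factor: 255^(-42) ≡ 378 (mod 1759).
Scan 1237·378^i mod 1759 for i = 0, 1, …:
  i=0: 1237   i=1: 1451   i=2: 1429   i=3: 149
  i=4: 34   i=5: 539   i=6: 1457   i=7: 179
  i=8: 820   i=9: 376     …   i=37: 1060
  i=38: 1387
Match at i=38, j=26: a = 38·42 + 26 = 1622.

1622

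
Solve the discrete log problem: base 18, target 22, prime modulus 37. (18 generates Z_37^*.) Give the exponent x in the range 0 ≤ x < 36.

23

Successive powers of 18 modulo 37:
  18^0=1  18^1=18  18^2=28  18^3=23  18^4=7  18^5=15
  18^6=11  18^7=13  18^8=12  18^9=31  18^10=3  18^11=17
  18^12=10  18^13=32  18^14=21  18^15=8  18^16=33  18^17=2
  18^18=36  18^19=19  18^20=9  18^21=14  18^22=30  18^23=22
So 18^23 ≡ 22 (mod 37), giving x = 23.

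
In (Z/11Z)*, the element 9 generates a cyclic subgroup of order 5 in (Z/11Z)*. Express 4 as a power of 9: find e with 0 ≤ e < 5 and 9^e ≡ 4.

2

Successive powers of 9 modulo 11:
  9^0=1  9^1=9  9^2=4
So 9^2 ≡ 4 (mod 11), giving e = 2.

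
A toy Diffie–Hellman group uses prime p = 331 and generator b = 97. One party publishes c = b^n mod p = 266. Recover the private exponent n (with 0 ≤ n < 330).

252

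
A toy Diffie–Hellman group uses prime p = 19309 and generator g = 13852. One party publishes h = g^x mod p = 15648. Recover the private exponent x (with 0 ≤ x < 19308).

Baby-step giant-step with m = ceil(sqrt(19308)) = 139.
Baby table (13852^j mod 19309 for j=0..138):
  0:1  1:13852  2:4371  3:13377  4:9040  5:3215  6:7626  7:15122
  8:5912  9:3555  10:5910  11:14469  12:16477  13:7024  14:17706  15:594
  16:2454  17:8968  18:9939  19:1858  20:17428  21:11538  22:3783  23:16799
  24:6989  25:15611  26:2081  27:16984  28:1512  29:13268  30:5274  31:9501
  32:17017  33:14521  34:3039  35:2608  36:18186  37:7258  38:15162  39:31
  40:4614  41:338  42:9198  43:9914  44:3120  45:4698  46:5366  47:9491
  48:13660  49:9429  50:4432  51:8753  52:5345  53:8234  54:18414  55:18147
  56:7682  57:18474  58:18980  59:18925  60:10116  61:1419  62:18735  63:4260
  64:1216  65:6584  66:5161  67:8254  68:5819  69:9022  70:4896  71:6184
  72:6044  73:16973  74:3612  75:3805  76:12599  77:6606  78:961  79:7871
  80:10478  81:14812  82:17699  83:175  84:10475  85:11874  86:4586  87:17971
  88:2664  89:2229  90:1017  91:11223  92:4237  93:10873  94:2596  95:6434
  96:12733  97:9110  98:7405  99:4652  100:5371  101:1515  102:16206  103:18387
  104:11014  105:5519  106:4857  107:6608  108:9356  109:16613  110:17923  111:13583
  112:4820  113:15427  114:2101  115:4389  116:11696  117:10482  118:12293  119:15874
  120:15065  121:8017  122:5425  123:15781  124:1223  125:7003  126:16449  127:5348
  128:11172  129:12218  130:351  131:15493  132:8810  133:3240  134:6364  135:8543
  136:12084  137:17156  138:9049
Giant step factor: 13852^(-139) ≡ 3578 (mod 19309).
Scan 15648·3578^i mod 19309 for i = 0, 1, …:
  i=0: 15648   i=1: 11753   i=2: 16541   i=3: 1613
  i=4: 17232   i=5: 2459   i=6: 12707   i=7: 12260
  i=8: 15541   i=9: 15087     …   i=46: 10925
  i=47: 8234
Match at i=47, j=53: x = 47·139 + 53 = 6586.

6586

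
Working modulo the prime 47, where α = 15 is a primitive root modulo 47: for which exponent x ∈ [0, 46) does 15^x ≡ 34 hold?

Successive powers of 15 modulo 47:
  15^0=1  15^1=15  15^2=37  15^3=38  15^4=6  15^5=43
  15^6=34
So 15^6 ≡ 34 (mod 47), giving x = 6.

6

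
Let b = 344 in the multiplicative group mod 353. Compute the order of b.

176

The order of 344 must divide p − 1 = 352 = 2^5 · 11.
Divisors: 1, 2, 4, 8, 11, 16, 22, 32, 44, 88, 176, 352.
Check each in increasing order: 344^1 ≡ 344;  344^2 ≡ 81;  344^4 ≡ 207;  344^8 ≡ 136;  344^11 ≡ 49;  344^16 ≡ 140;  344^22 ≡ 283;  344^32 ≡ 185;  344^44 ≡ 311;  344^88 ≡ 352;  344^176 ≡ 1.
Smallest exponent giving 1 is 176.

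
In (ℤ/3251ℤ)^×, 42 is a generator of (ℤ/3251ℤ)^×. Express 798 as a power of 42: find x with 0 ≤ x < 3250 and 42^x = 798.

2157

Baby-step giant-step with m = ceil(sqrt(3250)) = 58.
Baby table (42^j mod 3251 for j=0..57):
  0:1  1:42  2:1764  3:2566  4:489  5:1032  6:1081  7:3139
  8:1798  9:743  10:1947  11:499  12:1452  13:2466  14:2791  15:186
  16:1310  17:3004  18:2630  19:3177  20:143  21:2755  22:1925  23:2826
  24:1656  25:1281  26:1786  27:239  28:285  29:2217  30:2086  31:3086
  32:2823  33:1530  34:2491  35:590  36:2023  37:440  38:2225  39:2422
  40:943  41:594  42:2191  43:994  44:2736  45:1127  46:1820  47:1667
  48:1743  49:1684  50:2457  51:2413  52:565  53:973  54:1854  55:3095
  56:3201  57:1151
Giant step factor: 42^(-58) ≡ 1491 (mod 3251).
Scan 798·1491^i mod 3251 for i = 0, 1, …:
  i=0: 798   i=1: 3203   i=2: 3205   i=3: 2936
  i=4: 1730   i=5: 1387   i=6: 381   i=7: 2397
  i=8: 1078   i=9: 1304     …   i=36: 238
  i=37: 499
Match at i=37, j=11: x = 37·58 + 11 = 2157.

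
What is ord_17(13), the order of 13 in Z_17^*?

4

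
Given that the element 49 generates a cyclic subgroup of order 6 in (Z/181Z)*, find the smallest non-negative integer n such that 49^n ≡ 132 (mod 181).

4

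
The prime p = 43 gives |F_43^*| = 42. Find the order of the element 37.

The order of 37 must divide p − 1 = 42 = 2 · 3 · 7.
Divisors: 1, 2, 3, 6, 7, 14, 21, 42.
Check each in increasing order: 37^1 ≡ 37;  37^2 ≡ 36;  37^3 ≡ 42;  37^6 ≡ 1.
Smallest exponent giving 1 is 6.

6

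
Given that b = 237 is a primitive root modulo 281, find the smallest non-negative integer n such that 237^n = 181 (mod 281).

120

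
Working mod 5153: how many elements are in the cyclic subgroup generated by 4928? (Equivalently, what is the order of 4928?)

The order of 4928 must divide p − 1 = 5152 = 2^5 · 7 · 23.
Divisors: 1, 2, 4, 7, 8, 14, 16, 23, 28, 32, 46, 56, 92, 112, 161, 184, 224, 322, 368, 644, 736, 1288, 2576, 5152.
Check each in increasing order: 4928^1 ≡ 4928;  4928^2 ≡ 4248;  4928^4 ≡ 4851;  4928^7 ≡ 1152;  4928^8 ≡ 3603;  4928^14 ≡ 2783;  4928^16 ≡ 1202;  4928^23 ≡ 3700;  4928^28 ≡ 130;  4928^32 ≡ 1964;  4928^46 ≡ 3632;  4928^56 ≡ 1441;  4928^92 ≡ 4897;  4928^112 ≡ 4975;  4928^161 ≡ 1.
Smallest exponent giving 1 is 161.

161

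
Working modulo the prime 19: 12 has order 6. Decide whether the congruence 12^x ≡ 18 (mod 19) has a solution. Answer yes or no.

yes

⟨12⟩ has order 6; its elements mod 19 are {1, 7, 8, 11, 12, 18}.
18 is in this set.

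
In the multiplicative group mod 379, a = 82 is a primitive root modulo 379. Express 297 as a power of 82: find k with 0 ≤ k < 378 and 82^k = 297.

Baby-step giant-step with m = ceil(sqrt(378)) = 20.
Baby table (82^j mod 379 for j=0..19):
  0:1  1:82  2:281  3:302  4:129  5:345  6:244  7:300
  8:344  9:162  10:19  11:42  12:33  13:53  14:177  15:112
  16:88  17:15  18:93  19:46
Giant step factor: 82^(-20) ≡ 21 (mod 379).
Scan 297·21^i mod 379 for i = 0, 1, …:
  i=0: 297   i=1: 173   i=2: 222   i=3: 114
  i=4: 120   i=5: 246   i=6: 239   i=7: 92
  i=8: 37   i=9: 19
Match at i=9, j=10: k = 9·20 + 10 = 190.

190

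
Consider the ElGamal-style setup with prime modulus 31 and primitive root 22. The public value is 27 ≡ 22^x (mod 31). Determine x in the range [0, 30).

Successive powers of 22 modulo 31:
  22^0=1  22^1=22  22^2=19  22^3=15  22^4=20  22^5=6
  22^6=8  22^7=21  22^8=28  22^9=27
So 22^9 ≡ 27 (mod 31), giving x = 9.

9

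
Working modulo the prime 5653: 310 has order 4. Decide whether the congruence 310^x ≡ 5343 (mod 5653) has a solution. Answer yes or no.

5343 ∈ ⟨310⟩ iff 5343^4 ≡ 1 (mod 5653), since |⟨310⟩| = 4.
5343^4 mod 5653 = 1.
Since 1 = 1, 5343 lies in the subgroup.

yes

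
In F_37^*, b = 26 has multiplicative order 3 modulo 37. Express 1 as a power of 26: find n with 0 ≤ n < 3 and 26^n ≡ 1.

Successive powers of 26 modulo 37:
  26^0=1
So 26^0 ≡ 1 (mod 37), giving n = 0.

0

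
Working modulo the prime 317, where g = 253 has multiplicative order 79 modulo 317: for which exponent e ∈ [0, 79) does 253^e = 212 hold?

Baby-step giant-step with m = ceil(sqrt(79)) = 9.
Baby table (253^j mod 317 for j=0..8):
  0:1  1:253  2:292  3:15  4:308  5:259  6:225  7:182
  8:81
Giant step factor: 253^(-9) ≡ 150 (mod 317).
Scan 212·150^i mod 317 for i = 0, 1, …:
  i=0: 212   i=1: 100   i=2: 101   i=3: 251
  i=4: 244   i=5: 145   i=6: 194   i=7: 253
Match at i=7, j=1: e = 7·9 + 1 = 64.

64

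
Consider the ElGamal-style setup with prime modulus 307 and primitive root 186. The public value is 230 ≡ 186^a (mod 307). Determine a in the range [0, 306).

15

Baby-step giant-step with m = ceil(sqrt(306)) = 18.
Baby table (186^j mod 307 for j=0..17):
  0:1  1:186  2:212  3:136  4:122  5:281  6:76  7:14
  8:148  9:205  10:62  11:173  12:250  13:143  14:196  15:230
  16:107  17:254
Giant step factor: 186^(-18) ≡ 9 (mod 307).
Scan 230·9^i mod 307 for i = 0, 1, …:
  i=0: 230
Match at i=0, j=15: a = 0·18 + 15 = 15.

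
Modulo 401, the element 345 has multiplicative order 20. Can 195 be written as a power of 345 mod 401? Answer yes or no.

⟨345⟩ has order 20; its elements mod 401 are {1, 20, 22, 29, 39, 56, 72, 83, 164, 179, 222, 237, 318, 329, 345, 362, 372, 379, 381, 400}.
195 is not in this set.

no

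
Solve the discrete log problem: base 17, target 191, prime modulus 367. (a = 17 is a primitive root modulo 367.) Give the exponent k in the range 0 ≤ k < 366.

218

Baby-step giant-step with m = ceil(sqrt(366)) = 20.
Baby table (17^j mod 367 for j=0..19):
  0:1  1:17  2:289  3:142  4:212  5:301  6:346  7:10
  8:170  9:321  10:319  11:285  12:74  13:157  14:100  15:232
  16:274  17:254  18:281  19:6
Giant step factor: 17^(-20) ≡ 18 (mod 367).
Scan 191·18^i mod 367 for i = 0, 1, …:
  i=0: 191   i=1: 135   i=2: 228   i=3: 67
  i=4: 105   i=5: 55   i=6: 256   i=7: 204
  i=8: 2   i=9: 36   i=10: 281
Match at i=10, j=18: k = 10·20 + 18 = 218.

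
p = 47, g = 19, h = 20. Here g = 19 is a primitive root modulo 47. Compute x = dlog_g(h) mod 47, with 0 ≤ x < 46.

Baby-step giant-step with m = ceil(sqrt(46)) = 7.
Baby table (19^j mod 47 for j=0..6):
  0:1  1:19  2:32  3:44  4:37  5:45  6:9
Giant step factor: 19^(-7) ≡ 11 (mod 47).
Scan 20·11^i mod 47 for i = 0, 1, …:
  i=0: 20   i=1: 32
Match at i=1, j=2: x = 1·7 + 2 = 9.

9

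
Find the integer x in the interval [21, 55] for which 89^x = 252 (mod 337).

Compute 89^21 mod 337 = 40, then multiply by 89 repeatedly:
  89^21=40  89^22=190  89^23=60  89^24=285  89^25=90
  89^26=259  89^27=135  89^28=220  89^29=34  89^30=330
  89^31=51  89^32=158  89^33=245  89^34=237  89^35=199
  89^36=187  89^37=130  89^38=112  89^39=195  89^40=168
  89^41=124  89^42=252
Found 252 at exponent 42.

42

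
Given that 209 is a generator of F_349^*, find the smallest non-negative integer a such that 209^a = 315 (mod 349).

77

Baby-step giant-step with m = ceil(sqrt(348)) = 19.
Baby table (209^j mod 349 for j=0..18):
  0:1  1:209  2:56  3:187  4:344  5:2  6:69  7:112
  8:25  9:339  10:4  11:138  12:224  13:50  14:329  15:8
  16:276  17:99  18:100
Giant step factor: 209^(-19) ≡ 253 (mod 349).
Scan 315·253^i mod 349 for i = 0, 1, …:
  i=0: 315   i=1: 123   i=2: 58   i=3: 16
  i=4: 209
Match at i=4, j=1: a = 4·19 + 1 = 77.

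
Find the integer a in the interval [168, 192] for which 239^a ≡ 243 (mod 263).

Compute 239^168 mod 263 = 72, then multiply by 239 repeatedly:
  239^168=72  239^169=113  239^170=181  239^171=127  239^172=108
  239^173=38  239^174=140  239^175=59  239^176=162  239^177=57
  239^178=210  239^179=220  239^180=243
Found 243 at exponent 180.

180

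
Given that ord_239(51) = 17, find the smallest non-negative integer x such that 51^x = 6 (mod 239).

3

Successive powers of 51 modulo 239:
  51^0=1  51^1=51  51^2=211  51^3=6
So 51^3 ≡ 6 (mod 239), giving x = 3.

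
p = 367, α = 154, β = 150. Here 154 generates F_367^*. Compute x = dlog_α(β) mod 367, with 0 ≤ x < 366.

Baby-step giant-step with m = ceil(sqrt(366)) = 20.
Baby table (154^j mod 367 for j=0..19):
  0:1  1:154  2:228  3:247  4:237  5:165  6:87  7:186
  8:18  9:203  10:67  11:42  12:229  13:34  14:98  15:45
  16:324  17:351  18:105  19:22
Giant step factor: 154^(-20) ≡ 95 (mod 367).
Scan 150·95^i mod 367 for i = 0, 1, …:
  i=0: 150   i=1: 304   i=2: 254   i=3: 275
  i=4: 68   i=5: 221   i=6: 76   i=7: 247
Match at i=7, j=3: x = 7·20 + 3 = 143.

143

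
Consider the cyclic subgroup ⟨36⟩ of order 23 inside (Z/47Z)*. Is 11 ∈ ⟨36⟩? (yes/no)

no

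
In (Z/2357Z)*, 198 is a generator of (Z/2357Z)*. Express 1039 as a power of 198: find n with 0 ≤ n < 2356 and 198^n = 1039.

1455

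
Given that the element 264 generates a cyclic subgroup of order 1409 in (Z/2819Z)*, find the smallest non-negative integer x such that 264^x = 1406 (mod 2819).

984

Baby-step giant-step with m = ceil(sqrt(1409)) = 38.
Baby table (264^j mod 2819 for j=0..37):
  0:1  1:264  2:2040  3:131  4:756  5:2254  6:247  7:371
  8:2098  9:1348  10:678  11:1395  12:1810  13:1429  14:2329  15:314
  16:1145  17:647  18:1668  19:588  20:187  21:1445  22:915  23:1945
  24:422  25:1467  26:1085  27:1721  28:485  29:1185  30:2750  31:1517
  32:190  33:2237  34:1397  35:2338  36:2690  37:2591
Giant step factor: 264^(-38) ≡ 1709 (mod 2819).
Scan 1406·1709^i mod 2819 for i = 0, 1, …:
  i=0: 1406   i=1: 1066   i=2: 720   i=3: 1396
  i=4: 890   i=5: 1569   i=6: 552   i=7: 1822
  i=8: 1622   i=9: 921     …   i=24: 2546
  i=25: 1397
Match at i=25, j=34: x = 25·38 + 34 = 984.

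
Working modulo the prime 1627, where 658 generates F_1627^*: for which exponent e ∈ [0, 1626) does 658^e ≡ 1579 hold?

Baby-step giant-step with m = ceil(sqrt(1626)) = 41.
Baby table (658^j mod 1627 for j=0..40):
  0:1  1:658  2:182  3:985  4:584  5:300  6:533  7:909
  8:1013  9:1111  10:515  11:454  12:991  13:1278  14:1392  15:1562
  16:1159  17:1186  18:1055  19:1088  20:24  21:1149  22:1114  23:862
  24:1000  25:692  26:1403  27:665  28:1534  29:632  30:971  31:1134
  32:1006  33:1386  34:868  35:67  36:157  37:805  38:915  39:80
  40:576
Giant step factor: 658^(-41) ≡ 98 (mod 1627).
Scan 1579·98^i mod 1627 for i = 0, 1, …:
  i=0: 1579   i=1: 177   i=2: 1076   i=3: 1320
  i=4: 827   i=5: 1323   i=6: 1121   i=7: 849
  i=8: 225   i=9: 899   i=10: 244   i=11: 1134
Match at i=11, j=31: e = 11·41 + 31 = 482.

482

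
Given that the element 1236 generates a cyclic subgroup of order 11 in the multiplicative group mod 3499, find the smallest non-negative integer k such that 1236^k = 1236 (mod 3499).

Successive powers of 1236 modulo 3499:
  1236^0=1  1236^1=1236
So 1236^1 ≡ 1236 (mod 3499), giving k = 1.

1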